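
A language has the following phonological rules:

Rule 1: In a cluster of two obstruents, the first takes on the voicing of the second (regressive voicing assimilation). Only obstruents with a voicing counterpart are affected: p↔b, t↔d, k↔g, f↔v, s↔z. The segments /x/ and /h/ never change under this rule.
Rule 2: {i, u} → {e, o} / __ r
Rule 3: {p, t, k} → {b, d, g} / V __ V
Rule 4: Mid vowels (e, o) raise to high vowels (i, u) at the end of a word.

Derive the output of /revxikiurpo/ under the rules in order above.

refxigiorpu

Rule 1 (regressive voicing assimilation): /v/ precedes the voiceless obstruent /x/, so it devoices to [f] by assimilation. /revxikiurpo/ → refxikiurpo.
Rule 2 (pre-rhotic lowering): /u/ is a high vowel immediately before /r/, so it lowers to [o]. /refxikiurpo/ → refxikiorpo.
Rule 3 (intervocalic voicing): /k/ is a voiceless stop between vowels /i/ and /i/, so it voices to [g]. /refxikiorpo/ → refxigiorpo.
Rule 4 (final vowel raising): /o/ is a mid vowel in word-final position, so it raises to [u]. /refxigiorpo/ → refxigiorpu.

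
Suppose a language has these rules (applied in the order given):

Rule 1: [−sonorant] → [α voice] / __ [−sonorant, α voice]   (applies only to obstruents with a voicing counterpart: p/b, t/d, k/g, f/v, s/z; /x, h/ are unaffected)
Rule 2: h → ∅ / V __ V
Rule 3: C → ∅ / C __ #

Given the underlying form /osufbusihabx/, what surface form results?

osuvbusiap

Rule 1 (regressive voicing assimilation): /f/ precedes the voiced obstruent /b/, so it voices to [v] by assimilation. /b/ precedes the voiceless obstruent /x/, so it devoices to [p] by assimilation. /osufbusihabx/ → osuvbusihapx.
Rule 2 (intervocalic h-deletion): /h/ occurs between vowels /i/ and /a/, so it deletes. /osuvbusihapx/ → osuvbusiapx.
Rule 3 (final cluster simplification): /x/ is the second consonant of a word-final cluster /px/, so it deletes. /osuvbusiapx/ → osuvbusiap.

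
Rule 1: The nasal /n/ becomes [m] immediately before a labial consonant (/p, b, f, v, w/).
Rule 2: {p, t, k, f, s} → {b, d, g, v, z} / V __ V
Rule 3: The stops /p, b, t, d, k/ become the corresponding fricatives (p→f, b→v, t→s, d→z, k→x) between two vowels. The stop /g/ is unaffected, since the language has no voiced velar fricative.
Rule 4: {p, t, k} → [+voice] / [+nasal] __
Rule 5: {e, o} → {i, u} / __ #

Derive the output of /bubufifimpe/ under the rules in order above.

Rule 1 (nasal place assimilation): no segment meets the environment; /bubufifimpe/ is unchanged.
Rule 2 (intervocalic voicing): /f/ is a voiceless obstruent between vowels /u/ and /i/, so it voices to [v]. /f/ is a voiceless obstruent between vowels /i/ and /i/, so it voices to [v]. /bubufifimpe/ → bubuvivimpe.
Rule 3 (intervocalic spirantization): /b/ is a stop between vowels /u/ and /u/, so it spirantizes to the fricative [v]. /bubuvivimpe/ → buvuvivimpe.
Rule 4 (post-nasal voicing): /p/ is a voiceless stop immediately after the nasal /m/, so it voices to [b]. /buvuvivimpe/ → buvuvivimbe.
Rule 5 (final vowel raising): /e/ is a mid vowel in word-final position, so it raises to [i]. /buvuvivimbe/ → buvuvivimbi.

buvuvivimbi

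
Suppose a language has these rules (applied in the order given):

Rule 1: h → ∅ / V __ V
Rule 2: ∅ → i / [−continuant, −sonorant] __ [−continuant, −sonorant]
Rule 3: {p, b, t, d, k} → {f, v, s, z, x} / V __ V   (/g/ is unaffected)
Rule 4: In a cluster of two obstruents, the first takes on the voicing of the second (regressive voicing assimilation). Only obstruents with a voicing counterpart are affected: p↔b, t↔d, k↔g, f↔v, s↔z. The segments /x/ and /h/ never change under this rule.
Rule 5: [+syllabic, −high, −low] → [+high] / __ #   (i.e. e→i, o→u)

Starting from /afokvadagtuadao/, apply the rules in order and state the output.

Rule 1 (intervocalic h-deletion): no segment meets the environment; /afokvadagtuadao/ is unchanged.
Rule 2 (stop-cluster i-epenthesis): /g/ and /t/ form a stop–stop cluster, so [i] is inserted between them. /afokvadagtuadao/ → afokvadagituadao.
Rule 3 (intervocalic spirantization): /d/ is a stop between vowels /a/ and /a/, so it spirantizes to the fricative [z]. /t/ is a stop between vowels /i/ and /u/, so it spirantizes to the fricative [s]. /d/ is a stop between vowels /a/ and /a/, so it spirantizes to the fricative [z]. /afokvadagituadao/ → afokvazagisuazao.
Rule 4 (regressive voicing assimilation): /k/ precedes the voiced obstruent /v/, so it voices to [g] by assimilation. /afokvazagisuazao/ → afogvazagisuazao.
Rule 5 (final vowel raising): /o/ is a mid vowel in word-final position, so it raises to [u]. /afogvazagisuazao/ → afogvazagisuazau.

afogvazagisuazau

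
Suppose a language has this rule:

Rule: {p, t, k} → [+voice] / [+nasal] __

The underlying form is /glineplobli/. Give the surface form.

glineplobli

No segment of /glineplobli/ meets the structural description of the rule, so the form surfaces unchanged.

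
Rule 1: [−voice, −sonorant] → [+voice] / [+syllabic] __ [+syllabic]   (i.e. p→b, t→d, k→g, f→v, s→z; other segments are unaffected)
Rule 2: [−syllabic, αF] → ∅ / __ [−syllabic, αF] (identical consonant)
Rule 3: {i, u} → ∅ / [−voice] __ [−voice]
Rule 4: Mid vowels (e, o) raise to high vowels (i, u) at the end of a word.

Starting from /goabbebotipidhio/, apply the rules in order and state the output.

goabebodibidhiu

Rule 1 (intervocalic voicing): /t/ is a voiceless obstruent between vowels /o/ and /i/, so it voices to [d]. /p/ is a voiceless obstruent between vowels /i/ and /i/, so it voices to [b]. /goabbebotipidhio/ → goabbebodibidhio.
Rule 2 (degemination): /bb/ is a geminate; the first /b/ deletes. /goabbebodibidhio/ → goabebodibidhio.
Rule 3 (high vowel syncope): no segment meets the environment; /goabebodibidhio/ is unchanged.
Rule 4 (final vowel raising): /o/ is a mid vowel in word-final position, so it raises to [u]. /goabebodibidhio/ → goabebodibidhiu.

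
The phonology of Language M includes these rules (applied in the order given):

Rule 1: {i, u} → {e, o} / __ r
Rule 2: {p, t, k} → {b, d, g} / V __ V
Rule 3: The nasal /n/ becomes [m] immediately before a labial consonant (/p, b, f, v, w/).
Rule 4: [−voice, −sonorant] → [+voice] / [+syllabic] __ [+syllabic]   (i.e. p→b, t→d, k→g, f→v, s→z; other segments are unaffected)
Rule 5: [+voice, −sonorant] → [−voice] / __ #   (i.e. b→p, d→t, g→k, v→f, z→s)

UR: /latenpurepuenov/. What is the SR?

Rule 1 (pre-rhotic lowering): /u/ is a high vowel immediately before /r/, so it lowers to [o]. /latenpurepuenov/ → latenporepuenov.
Rule 2 (intervocalic voicing): /t/ is a voiceless stop between vowels /a/ and /e/, so it voices to [d]. /p/ is a voiceless stop between vowels /e/ and /u/, so it voices to [b]. /latenporepuenov/ → ladenporebuenov.
Rule 3 (nasal place assimilation): /n/ precedes the labial consonant /p/, so it assimilates in place to [m]. /ladenporebuenov/ → lademporebuenov.
Rule 4 (intervocalic voicing): no segment meets the environment; /lademporebuenov/ is unchanged.
Rule 5 (final devoicing): /v/ is a voiced obstruent in word-final position, so it devoices to [f]. /lademporebuenov/ → lademporebuenof.

lademporebuenof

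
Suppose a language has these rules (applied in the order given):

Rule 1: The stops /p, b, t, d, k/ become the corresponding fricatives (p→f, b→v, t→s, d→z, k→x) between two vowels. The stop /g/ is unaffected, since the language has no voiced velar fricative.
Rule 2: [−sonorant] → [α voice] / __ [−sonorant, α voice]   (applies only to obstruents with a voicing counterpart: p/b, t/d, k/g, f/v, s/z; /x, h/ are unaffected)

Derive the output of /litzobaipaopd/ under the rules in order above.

lidzovaifaobd

Rule 1 (intervocalic spirantization): /b/ is a stop between vowels /o/ and /a/, so it spirantizes to the fricative [v]. /p/ is a stop between vowels /i/ and /a/, so it spirantizes to the fricative [f]. /litzobaipaopd/ → litzovaifaopd.
Rule 2 (regressive voicing assimilation): /t/ precedes the voiced obstruent /z/, so it voices to [d] by assimilation. /p/ precedes the voiced obstruent /d/, so it voices to [b] by assimilation. /litzovaifaopd/ → lidzovaifaobd.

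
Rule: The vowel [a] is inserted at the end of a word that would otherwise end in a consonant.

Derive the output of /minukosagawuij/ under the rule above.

the form ends in the consonant /j/, so [a] is inserted word-finally.
Surface form: [minukosagawuija].

minukosagawuija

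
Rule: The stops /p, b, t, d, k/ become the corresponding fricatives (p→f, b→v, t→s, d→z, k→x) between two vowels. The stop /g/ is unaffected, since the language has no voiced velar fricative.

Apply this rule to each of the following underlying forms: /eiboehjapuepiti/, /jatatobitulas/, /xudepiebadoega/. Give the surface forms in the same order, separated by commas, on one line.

/eiboehjapuepiti/: /b/ is a stop between vowels /i/ and /o/, so it spirantizes to the fricative [v]. /p/ is a stop between vowels /a/ and /u/, so it spirantizes to the fricative [f]. /p/ is a stop between vowels /e/ and /i/, so it spirantizes to the fricative [f]. /t/ is a stop between vowels /i/ and /i/, so it spirantizes to the fricative [s]. → [eivoehjafuefisi].
/jatatobitulas/: /t/ is a stop between vowels /a/ and /a/, so it spirantizes to the fricative [s]. /t/ is a stop between vowels /a/ and /o/, so it spirantizes to the fricative [s]. /b/ is a stop between vowels /o/ and /i/, so it spirantizes to the fricative [v]. /t/ is a stop between vowels /i/ and /u/, so it spirantizes to the fricative [s]. → [jasasovisulas].
/xudepiebadoega/: /d/ is a stop between vowels /u/ and /e/, so it spirantizes to the fricative [z]. /p/ is a stop between vowels /e/ and /i/, so it spirantizes to the fricative [f]. /b/ is a stop between vowels /e/ and /a/, so it spirantizes to the fricative [v]. /d/ is a stop between vowels /a/ and /o/, so it spirantizes to the fricative [z]. → [xuzefievazoega].

eivoehjafuefisi, jasasovisulas, xuzefievazoega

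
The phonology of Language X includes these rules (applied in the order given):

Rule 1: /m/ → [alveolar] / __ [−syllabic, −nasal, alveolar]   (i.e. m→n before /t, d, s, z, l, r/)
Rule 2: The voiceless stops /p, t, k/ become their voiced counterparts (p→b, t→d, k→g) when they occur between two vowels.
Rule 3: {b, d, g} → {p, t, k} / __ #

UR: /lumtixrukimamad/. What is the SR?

Rule 1 (nasal place assimilation): /m/ precedes the alveolar consonant /t/, so it assimilates in place to [n]. /lumtixrukimamad/ → luntixrukimamad.
Rule 2 (intervocalic voicing): /k/ is a voiceless stop between vowels /u/ and /i/, so it voices to [g]. /luntixrukimamad/ → luntixrugimamad.
Rule 3 (final devoicing): /d/ is a voiced stop in word-final position, so it devoices to [t]. /luntixrugimamad/ → luntixrugimamat.

luntixrugimamat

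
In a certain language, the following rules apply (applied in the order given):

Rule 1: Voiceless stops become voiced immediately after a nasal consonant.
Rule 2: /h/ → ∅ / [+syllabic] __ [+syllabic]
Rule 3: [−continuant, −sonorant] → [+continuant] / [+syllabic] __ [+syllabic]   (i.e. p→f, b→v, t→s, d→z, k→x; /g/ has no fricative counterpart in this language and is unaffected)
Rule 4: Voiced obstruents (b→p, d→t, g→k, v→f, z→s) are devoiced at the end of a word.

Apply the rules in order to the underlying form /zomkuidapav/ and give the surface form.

zomguizafaf

Rule 1 (post-nasal voicing): /k/ is a voiceless stop immediately after the nasal /m/, so it voices to [g]. /zomkuidapav/ → zomguidapav.
Rule 2 (intervocalic h-deletion): no segment meets the environment; /zomguidapav/ is unchanged.
Rule 3 (intervocalic spirantization): /d/ is a stop between vowels /i/ and /a/, so it spirantizes to the fricative [z]. /p/ is a stop between vowels /a/ and /a/, so it spirantizes to the fricative [f]. /zomguidapav/ → zomguizafav.
Rule 4 (final devoicing): /v/ is a voiced obstruent in word-final position, so it devoices to [f]. /zomguizafav/ → zomguizafaf.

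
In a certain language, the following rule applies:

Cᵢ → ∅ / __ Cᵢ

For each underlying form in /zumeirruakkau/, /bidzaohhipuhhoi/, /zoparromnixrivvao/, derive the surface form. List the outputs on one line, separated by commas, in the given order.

/zumeirruakkau/: /rr/ is a geminate; the first /r/ deletes. /kk/ is a geminate; the first /k/ deletes. → [zumeiruakau].
/bidzaohhipuhhoi/: /hh/ is a geminate; the first /h/ deletes. /hh/ is a geminate; the first /h/ deletes. → [bidzaohipuhoi].
/zoparromnixrivvao/: /rr/ is a geminate; the first /r/ deletes. /vv/ is a geminate; the first /v/ deletes. → [zoparomnixrivao].

zumeiruakau, bidzaohipuhoi, zoparomnixrivao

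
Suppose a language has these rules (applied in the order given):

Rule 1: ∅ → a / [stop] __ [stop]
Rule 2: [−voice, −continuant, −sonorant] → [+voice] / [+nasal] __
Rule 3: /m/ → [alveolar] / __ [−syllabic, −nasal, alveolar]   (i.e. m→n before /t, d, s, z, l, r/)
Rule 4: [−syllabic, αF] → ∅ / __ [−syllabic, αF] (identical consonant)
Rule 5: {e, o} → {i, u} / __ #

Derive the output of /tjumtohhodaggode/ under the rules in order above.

Rule 1 (stop-cluster a-epenthesis): /g/ and /g/ form a stop–stop cluster, so [a] is inserted between them. /tjumtohhodaggode/ → tjumtohhodagagode.
Rule 2 (post-nasal voicing): /t/ is a voiceless stop immediately after the nasal /m/, so it voices to [d]. /tjumtohhodagagode/ → tjumdohhodagagode.
Rule 3 (nasal place assimilation): /m/ precedes the alveolar consonant /d/, so it assimilates in place to [n]. /tjumdohhodagagode/ → tjundohhodagagode.
Rule 4 (degemination): /hh/ is a geminate; the first /h/ deletes. /tjundohhodagagode/ → tjundohodagagode.
Rule 5 (final vowel raising): /e/ is a mid vowel in word-final position, so it raises to [i]. /tjundohodagagode/ → tjundohodagagodi.

tjundohodagagodi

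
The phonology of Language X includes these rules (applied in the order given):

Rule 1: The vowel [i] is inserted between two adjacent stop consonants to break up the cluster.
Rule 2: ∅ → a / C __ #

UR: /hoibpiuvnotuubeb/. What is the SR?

Rule 1 (stop-cluster i-epenthesis): /b/ and /p/ form a stop–stop cluster, so [i] is inserted between them. /hoibpiuvnotuubeb/ → hoibipiuvnotuubeb.
Rule 2 (final a-epenthesis): the form ends in the consonant /b/, so [a] is inserted word-finally. /hoibipiuvnotuubeb/ → hoibipiuvnotuubeba.

hoibipiuvnotuubeba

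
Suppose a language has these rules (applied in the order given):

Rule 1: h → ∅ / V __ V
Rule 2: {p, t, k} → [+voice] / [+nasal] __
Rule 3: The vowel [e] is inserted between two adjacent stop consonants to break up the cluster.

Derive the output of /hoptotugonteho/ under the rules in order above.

Rule 1 (intervocalic h-deletion): /h/ occurs between vowels /e/ and /o/, so it deletes. /hoptotugonteho/ → hoptotugonteo.
Rule 2 (post-nasal voicing): /t/ is a voiceless stop immediately after the nasal /n/, so it voices to [d]. /hoptotugonteo/ → hoptotugondeo.
Rule 3 (stop-cluster e-epenthesis): /p/ and /t/ form a stop–stop cluster, so [e] is inserted between them. /hoptotugondeo/ → hopetotugondeo.

hopetotugondeo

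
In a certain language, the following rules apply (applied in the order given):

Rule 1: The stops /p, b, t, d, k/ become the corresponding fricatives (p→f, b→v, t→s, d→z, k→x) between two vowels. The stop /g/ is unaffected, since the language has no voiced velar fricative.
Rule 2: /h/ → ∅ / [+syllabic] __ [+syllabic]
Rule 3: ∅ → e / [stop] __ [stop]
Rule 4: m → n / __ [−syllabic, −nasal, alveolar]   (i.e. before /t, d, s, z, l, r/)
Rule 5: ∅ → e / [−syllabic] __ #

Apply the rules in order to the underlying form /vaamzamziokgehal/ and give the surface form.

Rule 1 (intervocalic spirantization): no segment meets the environment; /vaamzamziokgehal/ is unchanged.
Rule 2 (intervocalic h-deletion): /h/ occurs between vowels /e/ and /a/, so it deletes. /vaamzamziokgehal/ → vaamzamziokgeal.
Rule 3 (stop-cluster e-epenthesis): /k/ and /g/ form a stop–stop cluster, so [e] is inserted between them. /vaamzamziokgeal/ → vaamzamziokegeal.
Rule 4 (nasal place assimilation): /m/ precedes the alveolar consonant /z/, so it assimilates in place to [n]. /m/ precedes the alveolar consonant /z/, so it assimilates in place to [n]. /vaamzamziokegeal/ → vaanzanziokegeal.
Rule 5 (final e-epenthesis): the form ends in the consonant /l/, so [e] is inserted word-finally. /vaanzanziokegeal/ → vaanzanziokegeale.

vaanzanziokegeale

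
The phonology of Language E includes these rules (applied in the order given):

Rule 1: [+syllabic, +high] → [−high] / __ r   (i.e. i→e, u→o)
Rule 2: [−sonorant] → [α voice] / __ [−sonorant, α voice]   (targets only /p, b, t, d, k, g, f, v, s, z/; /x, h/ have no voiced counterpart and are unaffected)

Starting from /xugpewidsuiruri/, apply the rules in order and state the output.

Rule 1 (pre-rhotic lowering): /i/ is a high vowel immediately before /r/, so it lowers to [e]. /u/ is a high vowel immediately before /r/, so it lowers to [o]. /xugpewidsuiruri/ → xugpewidsuerori.
Rule 2 (regressive voicing assimilation): /g/ precedes the voiceless obstruent /p/, so it devoices to [k] by assimilation. /d/ precedes the voiceless obstruent /s/, so it devoices to [t] by assimilation. /xugpewidsuerori/ → xukpewitsuerori.

xukpewitsuerori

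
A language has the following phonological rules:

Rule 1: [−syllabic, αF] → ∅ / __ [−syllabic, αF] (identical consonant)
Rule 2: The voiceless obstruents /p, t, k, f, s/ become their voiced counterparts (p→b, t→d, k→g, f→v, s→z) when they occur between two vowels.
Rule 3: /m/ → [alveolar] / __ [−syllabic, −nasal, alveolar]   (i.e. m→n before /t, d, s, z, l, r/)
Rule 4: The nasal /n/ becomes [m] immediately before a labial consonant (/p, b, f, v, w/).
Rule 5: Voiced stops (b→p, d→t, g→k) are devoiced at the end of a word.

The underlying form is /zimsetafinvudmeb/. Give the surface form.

zinsedavimvudmep

Rule 1 (degemination): no segment meets the environment; /zimsetafinvudmeb/ is unchanged.
Rule 2 (intervocalic voicing): /t/ is a voiceless obstruent between vowels /e/ and /a/, so it voices to [d]. /f/ is a voiceless obstruent between vowels /a/ and /i/, so it voices to [v]. /zimsetafinvudmeb/ → zimsedavinvudmeb.
Rule 3 (nasal place assimilation): /m/ precedes the alveolar consonant /s/, so it assimilates in place to [n]. /zimsedavinvudmeb/ → zinsedavinvudmeb.
Rule 4 (nasal place assimilation): /n/ precedes the labial consonant /v/, so it assimilates in place to [m]. /zinsedavinvudmeb/ → zinsedavimvudmeb.
Rule 5 (final devoicing): /b/ is a voiced stop in word-final position, so it devoices to [p]. /zinsedavimvudmeb/ → zinsedavimvudmep.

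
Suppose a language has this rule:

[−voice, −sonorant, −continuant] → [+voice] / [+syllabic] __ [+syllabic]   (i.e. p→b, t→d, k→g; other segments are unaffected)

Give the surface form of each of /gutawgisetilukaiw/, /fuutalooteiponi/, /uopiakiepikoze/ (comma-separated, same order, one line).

gudawgisedilugaiw, fuudaloodeiboni, uobiagiebigoze

/gutawgisetilukaiw/: /t/ is a voiceless stop between vowels /u/ and /a/, so it voices to [d]. /t/ is a voiceless stop between vowels /e/ and /i/, so it voices to [d]. /k/ is a voiceless stop between vowels /u/ and /a/, so it voices to [g]. → [gudawgisedilugaiw].
/fuutalooteiponi/: /t/ is a voiceless stop between vowels /u/ and /a/, so it voices to [d]. /t/ is a voiceless stop between vowels /o/ and /e/, so it voices to [d]. /p/ is a voiceless stop between vowels /i/ and /o/, so it voices to [b]. → [fuudaloodeiboni].
/uopiakiepikoze/: /p/ is a voiceless stop between vowels /o/ and /i/, so it voices to [b]. /k/ is a voiceless stop between vowels /a/ and /i/, so it voices to [g]. /p/ is a voiceless stop between vowels /e/ and /i/, so it voices to [b]. /k/ is a voiceless stop between vowels /i/ and /o/, so it voices to [g]. → [uobiagiebigoze].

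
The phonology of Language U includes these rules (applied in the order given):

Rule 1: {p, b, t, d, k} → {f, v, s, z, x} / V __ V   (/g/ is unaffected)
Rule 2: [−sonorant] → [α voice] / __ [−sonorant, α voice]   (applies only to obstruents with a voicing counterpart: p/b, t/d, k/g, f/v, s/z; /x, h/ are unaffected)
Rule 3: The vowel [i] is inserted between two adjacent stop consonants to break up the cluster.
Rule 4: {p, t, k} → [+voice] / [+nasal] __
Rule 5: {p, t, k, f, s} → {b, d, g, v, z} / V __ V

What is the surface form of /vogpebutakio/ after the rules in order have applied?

vogibevuzaxio

Rule 1 (intervocalic spirantization): /b/ is a stop between vowels /e/ and /u/, so it spirantizes to the fricative [v]. /t/ is a stop between vowels /u/ and /a/, so it spirantizes to the fricative [s]. /k/ is a stop between vowels /a/ and /i/, so it spirantizes to the fricative [x]. /vogpebutakio/ → vogpevusaxio.
Rule 2 (regressive voicing assimilation): /g/ precedes the voiceless obstruent /p/, so it devoices to [k] by assimilation. /vogpevusaxio/ → vokpevusaxio.
Rule 3 (stop-cluster i-epenthesis): /k/ and /p/ form a stop–stop cluster, so [i] is inserted between them. /vokpevusaxio/ → vokipevusaxio.
Rule 4 (post-nasal voicing): no segment meets the environment; /vokipevusaxio/ is unchanged.
Rule 5 (intervocalic voicing): /k/ is a voiceless obstruent between vowels /o/ and /i/, so it voices to [g]. /p/ is a voiceless obstruent between vowels /i/ and /e/, so it voices to [b]. /s/ is a voiceless obstruent between vowels /u/ and /a/, so it voices to [z]. /vokipevusaxio/ → vogibevuzaxio.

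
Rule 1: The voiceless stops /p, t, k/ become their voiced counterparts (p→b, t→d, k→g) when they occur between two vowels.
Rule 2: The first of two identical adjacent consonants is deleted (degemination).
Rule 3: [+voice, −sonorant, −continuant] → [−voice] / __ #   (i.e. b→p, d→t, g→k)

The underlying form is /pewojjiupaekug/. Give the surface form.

Rule 1 (intervocalic voicing): /p/ is a voiceless stop between vowels /u/ and /a/, so it voices to [b]. /k/ is a voiceless stop between vowels /e/ and /u/, so it voices to [g]. /pewojjiupaekug/ → pewojjiubaegug.
Rule 2 (degemination): /jj/ is a geminate; the first /j/ deletes. /pewojjiubaegug/ → pewojiubaegug.
Rule 3 (final devoicing): /g/ is a voiced stop in word-final position, so it devoices to [k]. /pewojiubaegug/ → pewojiubaeguk.

pewojiubaeguk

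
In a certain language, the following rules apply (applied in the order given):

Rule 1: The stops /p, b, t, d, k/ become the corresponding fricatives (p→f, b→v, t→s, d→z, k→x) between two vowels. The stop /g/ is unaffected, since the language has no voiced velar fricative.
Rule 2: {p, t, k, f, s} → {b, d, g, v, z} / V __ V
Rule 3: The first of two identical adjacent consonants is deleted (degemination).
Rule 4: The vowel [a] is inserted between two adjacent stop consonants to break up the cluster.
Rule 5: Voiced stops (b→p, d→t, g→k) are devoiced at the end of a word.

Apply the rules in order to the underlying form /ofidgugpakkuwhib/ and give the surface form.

ovidagugapakuwhip

Rule 1 (intervocalic spirantization): no segment meets the environment; /ofidgugpakkuwhib/ is unchanged.
Rule 2 (intervocalic voicing): /f/ is a voiceless obstruent between vowels /o/ and /i/, so it voices to [v]. /ofidgugpakkuwhib/ → ovidgugpakkuwhib.
Rule 3 (degemination): /kk/ is a geminate; the first /k/ deletes. /ovidgugpakkuwhib/ → ovidgugpakuwhib.
Rule 4 (stop-cluster a-epenthesis): /d/ and /g/ form a stop–stop cluster, so [a] is inserted between them. /g/ and /p/ form a stop–stop cluster, so [a] is inserted between them. /ovidgugpakuwhib/ → ovidagugapakuwhib.
Rule 5 (final devoicing): /b/ is a voiced stop in word-final position, so it devoices to [p]. /ovidagugapakuwhib/ → ovidagugapakuwhip.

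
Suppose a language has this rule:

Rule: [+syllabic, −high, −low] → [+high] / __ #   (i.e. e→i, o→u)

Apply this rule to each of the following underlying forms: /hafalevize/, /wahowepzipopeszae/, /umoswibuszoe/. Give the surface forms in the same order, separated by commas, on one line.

/hafalevize/: /e/ is a mid vowel in word-final position, so it raises to [i]. → [hafalevizi].
/wahowepzipopeszae/: /e/ is a mid vowel in word-final position, so it raises to [i]. → [wahowepzipopeszai].
/umoswibuszoe/: /e/ is a mid vowel in word-final position, so it raises to [i]. → [umoswibuszoi].

hafalevizi, wahowepzipopeszai, umoswibuszoi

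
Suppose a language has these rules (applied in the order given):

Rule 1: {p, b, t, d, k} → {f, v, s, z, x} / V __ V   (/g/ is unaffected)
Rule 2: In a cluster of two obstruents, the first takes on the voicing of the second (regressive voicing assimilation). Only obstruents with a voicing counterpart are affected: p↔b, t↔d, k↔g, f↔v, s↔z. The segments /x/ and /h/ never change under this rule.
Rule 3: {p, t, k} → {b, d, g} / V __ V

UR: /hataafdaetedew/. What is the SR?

hasaavdaesezew

Rule 1 (intervocalic spirantization): /t/ is a stop between vowels /a/ and /a/, so it spirantizes to the fricative [s]. /t/ is a stop between vowels /e/ and /e/, so it spirantizes to the fricative [s]. /d/ is a stop between vowels /e/ and /e/, so it spirantizes to the fricative [z]. /hataafdaetedew/ → hasaafdaesezew.
Rule 2 (regressive voicing assimilation): /f/ precedes the voiced obstruent /d/, so it voices to [v] by assimilation. /hasaafdaesezew/ → hasaavdaesezew.
Rule 3 (intervocalic voicing): no segment meets the environment; /hasaavdaesezew/ is unchanged.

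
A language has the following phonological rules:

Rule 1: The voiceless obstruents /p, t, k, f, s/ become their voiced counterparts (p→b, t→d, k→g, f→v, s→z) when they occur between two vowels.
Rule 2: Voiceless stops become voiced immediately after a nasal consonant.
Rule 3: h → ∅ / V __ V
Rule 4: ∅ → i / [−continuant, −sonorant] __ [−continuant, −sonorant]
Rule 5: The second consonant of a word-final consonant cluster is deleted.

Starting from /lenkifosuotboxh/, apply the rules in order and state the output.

Rule 1 (intervocalic voicing): /f/ is a voiceless obstruent between vowels /i/ and /o/, so it voices to [v]. /s/ is a voiceless obstruent between vowels /o/ and /u/, so it voices to [z]. /lenkifosuotboxh/ → lenkivozuotboxh.
Rule 2 (post-nasal voicing): /k/ is a voiceless stop immediately after the nasal /n/, so it voices to [g]. /lenkivozuotboxh/ → lengivozuotboxh.
Rule 3 (intervocalic h-deletion): no segment meets the environment; /lengivozuotboxh/ is unchanged.
Rule 4 (stop-cluster i-epenthesis): /t/ and /b/ form a stop–stop cluster, so [i] is inserted between them. /lengivozuotboxh/ → lengivozuotiboxh.
Rule 5 (final cluster simplification): /h/ is the second consonant of a word-final cluster /xh/, so it deletes. /lengivozuotiboxh/ → lengivozuotibox.

lengivozuotibox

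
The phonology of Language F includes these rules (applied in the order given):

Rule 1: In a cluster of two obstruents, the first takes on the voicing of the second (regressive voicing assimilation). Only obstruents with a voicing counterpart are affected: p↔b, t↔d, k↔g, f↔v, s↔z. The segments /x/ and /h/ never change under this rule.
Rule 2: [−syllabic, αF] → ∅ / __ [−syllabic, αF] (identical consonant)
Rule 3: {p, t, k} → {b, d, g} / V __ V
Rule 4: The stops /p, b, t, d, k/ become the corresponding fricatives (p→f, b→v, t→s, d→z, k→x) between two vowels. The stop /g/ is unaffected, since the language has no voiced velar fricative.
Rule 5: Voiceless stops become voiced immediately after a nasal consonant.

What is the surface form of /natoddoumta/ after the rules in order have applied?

nazozoumda

Rule 1 (regressive voicing assimilation): no segment meets the environment; /natoddoumta/ is unchanged.
Rule 2 (degemination): /dd/ is a geminate; the first /d/ deletes. /natoddoumta/ → natodoumta.
Rule 3 (intervocalic voicing): /t/ is a voiceless stop between vowels /a/ and /o/, so it voices to [d]. /natodoumta/ → nadodoumta.
Rule 4 (intervocalic spirantization): /d/ is a stop between vowels /a/ and /o/, so it spirantizes to the fricative [z]. /d/ is a stop between vowels /o/ and /o/, so it spirantizes to the fricative [z]. /nadodoumta/ → nazozoumta.
Rule 5 (post-nasal voicing): /t/ is a voiceless stop immediately after the nasal /m/, so it voices to [d]. /nazozoumta/ → nazozoumda.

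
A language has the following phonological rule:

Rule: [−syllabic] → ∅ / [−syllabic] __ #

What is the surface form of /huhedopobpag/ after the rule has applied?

No segment of /huhedopobpag/ meets the structural description of the rule, so the form surfaces unchanged.

huhedopobpag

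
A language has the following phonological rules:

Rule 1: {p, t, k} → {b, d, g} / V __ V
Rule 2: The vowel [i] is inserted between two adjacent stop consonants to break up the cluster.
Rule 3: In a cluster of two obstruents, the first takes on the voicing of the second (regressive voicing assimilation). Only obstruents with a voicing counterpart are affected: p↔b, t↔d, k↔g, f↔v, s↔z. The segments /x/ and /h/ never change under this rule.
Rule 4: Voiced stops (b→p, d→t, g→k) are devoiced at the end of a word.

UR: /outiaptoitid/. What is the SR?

Rule 1 (intervocalic voicing): /t/ is a voiceless stop between vowels /u/ and /i/, so it voices to [d]. /t/ is a voiceless stop between vowels /i/ and /i/, so it voices to [d]. /outiaptoitid/ → oudiaptoidid.
Rule 2 (stop-cluster i-epenthesis): /p/ and /t/ form a stop–stop cluster, so [i] is inserted between them. /oudiaptoidid/ → oudiapitoidid.
Rule 3 (regressive voicing assimilation): no segment meets the environment; /oudiapitoidid/ is unchanged.
Rule 4 (final devoicing): /d/ is a voiced stop in word-final position, so it devoices to [t]. /oudiapitoidid/ → oudiapitoidit.

oudiapitoidit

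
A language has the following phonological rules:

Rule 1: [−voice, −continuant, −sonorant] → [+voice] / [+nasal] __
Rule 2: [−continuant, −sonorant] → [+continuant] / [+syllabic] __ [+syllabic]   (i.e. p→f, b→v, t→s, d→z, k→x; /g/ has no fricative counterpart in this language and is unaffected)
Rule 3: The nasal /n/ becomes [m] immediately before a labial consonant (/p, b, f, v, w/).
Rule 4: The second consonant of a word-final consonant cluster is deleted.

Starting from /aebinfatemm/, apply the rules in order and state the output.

aevimfasem

Rule 1 (post-nasal voicing): no segment meets the environment; /aebinfatemm/ is unchanged.
Rule 2 (intervocalic spirantization): /b/ is a stop between vowels /e/ and /i/, so it spirantizes to the fricative [v]. /t/ is a stop between vowels /a/ and /e/, so it spirantizes to the fricative [s]. /aebinfatemm/ → aevinfasemm.
Rule 3 (nasal place assimilation): /n/ precedes the labial consonant /f/, so it assimilates in place to [m]. /aevinfasemm/ → aevimfasemm.
Rule 4 (final cluster simplification): /m/ is the second consonant of a word-final cluster /mm/, so it deletes. /aevimfasemm/ → aevimfasem.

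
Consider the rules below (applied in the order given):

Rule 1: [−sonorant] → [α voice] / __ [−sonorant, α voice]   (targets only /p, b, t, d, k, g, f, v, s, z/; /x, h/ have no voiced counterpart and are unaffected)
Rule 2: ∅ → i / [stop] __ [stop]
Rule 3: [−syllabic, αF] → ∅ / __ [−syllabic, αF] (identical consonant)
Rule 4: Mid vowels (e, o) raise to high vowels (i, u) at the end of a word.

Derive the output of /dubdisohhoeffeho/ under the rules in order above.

Rule 1 (regressive voicing assimilation): no segment meets the environment; /dubdisohhoeffeho/ is unchanged.
Rule 2 (stop-cluster i-epenthesis): /b/ and /d/ form a stop–stop cluster, so [i] is inserted between them. /dubdisohhoeffeho/ → dubidisohhoeffeho.
Rule 3 (degemination): /hh/ is a geminate; the first /h/ deletes. /ff/ is a geminate; the first /f/ deletes. /dubidisohhoeffeho/ → dubidisohoefeho.
Rule 4 (final vowel raising): /o/ is a mid vowel in word-final position, so it raises to [u]. /dubidisohoefeho/ → dubidisohoefehu.

dubidisohoefehu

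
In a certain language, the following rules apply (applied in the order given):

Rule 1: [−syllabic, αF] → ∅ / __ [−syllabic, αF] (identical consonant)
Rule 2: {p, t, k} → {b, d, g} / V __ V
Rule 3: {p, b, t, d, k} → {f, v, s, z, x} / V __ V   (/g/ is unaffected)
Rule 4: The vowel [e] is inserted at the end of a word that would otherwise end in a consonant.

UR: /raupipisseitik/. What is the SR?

rauviviseizike

Rule 1 (degemination): /ss/ is a geminate; the first /s/ deletes. /raupipisseitik/ → raupipiseitik.
Rule 2 (intervocalic voicing): /p/ is a voiceless stop between vowels /u/ and /i/, so it voices to [b]. /p/ is a voiceless stop between vowels /i/ and /i/, so it voices to [b]. /t/ is a voiceless stop between vowels /i/ and /i/, so it voices to [d]. /raupipiseitik/ → raubibiseidik.
Rule 3 (intervocalic spirantization): /b/ is a stop between vowels /u/ and /i/, so it spirantizes to the fricative [v]. /b/ is a stop between vowels /i/ and /i/, so it spirantizes to the fricative [v]. /d/ is a stop between vowels /i/ and /i/, so it spirantizes to the fricative [z]. /raubibiseidik/ → rauviviseizik.
Rule 4 (final e-epenthesis): the form ends in the consonant /k/, so [e] is inserted word-finally. /rauviviseizik/ → rauviviseizike.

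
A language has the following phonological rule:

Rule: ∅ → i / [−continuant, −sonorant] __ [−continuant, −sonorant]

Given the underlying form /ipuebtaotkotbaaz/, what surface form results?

/b/ and /t/ form a stop–stop cluster, so [i] is inserted between them.
/t/ and /k/ form a stop–stop cluster, so [i] is inserted between them.
/t/ and /b/ form a stop–stop cluster, so [i] is inserted between them.
Surface form: [ipuebitaotikotibaaz].

ipuebitaotikotibaaz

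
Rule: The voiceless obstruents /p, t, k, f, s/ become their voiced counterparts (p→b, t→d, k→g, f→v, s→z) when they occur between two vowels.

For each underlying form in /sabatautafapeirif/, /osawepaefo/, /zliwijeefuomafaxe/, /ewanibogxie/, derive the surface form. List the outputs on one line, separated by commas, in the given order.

sabadaudavabeirif, ozawebaevo, zliwijeevuomavaxe, ewanibogxie

/sabatautafapeirif/: /t/ is a voiceless obstruent between vowels /a/ and /a/, so it voices to [d]. /t/ is a voiceless obstruent between vowels /u/ and /a/, so it voices to [d]. /f/ is a voiceless obstruent between vowels /a/ and /a/, so it voices to [v]. /p/ is a voiceless obstruent between vowels /a/ and /e/, so it voices to [b]. → [sabadaudavabeirif].
/osawepaefo/: /s/ is a voiceless obstruent between vowels /o/ and /a/, so it voices to [z]. /p/ is a voiceless obstruent between vowels /e/ and /a/, so it voices to [b]. /f/ is a voiceless obstruent between vowels /e/ and /o/, so it voices to [v]. → [ozawebaevo].
/zliwijeefuomafaxe/: /f/ is a voiceless obstruent between vowels /e/ and /u/, so it voices to [v]. /f/ is a voiceless obstruent between vowels /a/ and /a/, so it voices to [v]. → [zliwijeevuomavaxe].
/ewanibogxie/: the rule's environment is not met; surfaces unchanged as [ewanibogxie].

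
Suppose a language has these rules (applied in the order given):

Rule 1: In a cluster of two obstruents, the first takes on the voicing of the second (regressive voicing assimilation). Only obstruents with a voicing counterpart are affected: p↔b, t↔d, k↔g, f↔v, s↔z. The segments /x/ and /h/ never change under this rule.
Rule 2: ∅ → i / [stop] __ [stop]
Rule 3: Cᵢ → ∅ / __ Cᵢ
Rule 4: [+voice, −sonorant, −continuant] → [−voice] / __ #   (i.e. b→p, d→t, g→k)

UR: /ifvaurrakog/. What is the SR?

ivaurakok

Rule 1 (regressive voicing assimilation): /f/ precedes the voiced obstruent /v/, so it voices to [v] by assimilation. /ifvaurrakog/ → ivvaurrakog.
Rule 2 (stop-cluster i-epenthesis): no segment meets the environment; /ivvaurrakog/ is unchanged.
Rule 3 (degemination): /vv/ is a geminate; the first /v/ deletes. /rr/ is a geminate; the first /r/ deletes. /ivvaurrakog/ → ivaurakog.
Rule 4 (final devoicing): /g/ is a voiced stop in word-final position, so it devoices to [k]. /ivaurakog/ → ivaurakok.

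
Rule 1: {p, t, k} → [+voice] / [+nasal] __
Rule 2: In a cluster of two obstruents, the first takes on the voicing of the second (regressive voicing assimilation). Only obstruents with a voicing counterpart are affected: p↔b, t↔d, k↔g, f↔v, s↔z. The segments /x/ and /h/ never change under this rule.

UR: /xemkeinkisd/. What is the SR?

Rule 1 (post-nasal voicing): /k/ is a voiceless stop immediately after the nasal /m/, so it voices to [g]. /k/ is a voiceless stop immediately after the nasal /n/, so it voices to [g]. /xemkeinkisd/ → xemgeingisd.
Rule 2 (regressive voicing assimilation): /s/ precedes the voiced obstruent /d/, so it voices to [z] by assimilation. /xemgeingisd/ → xemgeingizd.

xemgeingizd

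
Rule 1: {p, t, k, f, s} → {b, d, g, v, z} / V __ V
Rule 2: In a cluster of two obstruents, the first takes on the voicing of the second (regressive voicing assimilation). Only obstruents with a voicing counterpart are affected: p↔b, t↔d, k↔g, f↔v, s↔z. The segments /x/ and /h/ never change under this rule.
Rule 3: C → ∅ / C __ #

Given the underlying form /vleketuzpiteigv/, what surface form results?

Rule 1 (intervocalic voicing): /k/ is a voiceless obstruent between vowels /e/ and /e/, so it voices to [g]. /t/ is a voiceless obstruent between vowels /e/ and /u/, so it voices to [d]. /t/ is a voiceless obstruent between vowels /i/ and /e/, so it voices to [d]. /vleketuzpiteigv/ → vlegeduzpideigv.
Rule 2 (regressive voicing assimilation): /z/ precedes the voiceless obstruent /p/, so it devoices to [s] by assimilation. /vlegeduzpideigv/ → vlegeduspideigv.
Rule 3 (final cluster simplification): /v/ is the second consonant of a word-final cluster /gv/, so it deletes. /vlegeduspideigv/ → vlegeduspideig.

vlegeduspideig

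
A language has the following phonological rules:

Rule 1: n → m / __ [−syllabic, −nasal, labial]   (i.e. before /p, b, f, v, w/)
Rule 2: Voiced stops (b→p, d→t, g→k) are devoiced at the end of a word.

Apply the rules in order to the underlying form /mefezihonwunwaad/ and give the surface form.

mefezihomwumwaat

Rule 1 (nasal place assimilation): /n/ precedes the labial consonant /w/, so it assimilates in place to [m]. /n/ precedes the labial consonant /w/, so it assimilates in place to [m]. /mefezihonwunwaad/ → mefezihomwumwaad.
Rule 2 (final devoicing): /d/ is a voiced stop in word-final position, so it devoices to [t]. /mefezihomwumwaad/ → mefezihomwumwaat.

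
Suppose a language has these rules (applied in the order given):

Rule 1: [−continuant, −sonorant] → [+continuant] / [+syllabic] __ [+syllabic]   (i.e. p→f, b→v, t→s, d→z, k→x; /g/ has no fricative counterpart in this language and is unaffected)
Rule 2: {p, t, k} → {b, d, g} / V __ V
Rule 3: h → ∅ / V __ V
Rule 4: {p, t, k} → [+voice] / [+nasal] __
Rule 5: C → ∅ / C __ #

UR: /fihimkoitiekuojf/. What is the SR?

fiimgoisiexuoj

Rule 1 (intervocalic spirantization): /t/ is a stop between vowels /i/ and /i/, so it spirantizes to the fricative [s]. /k/ is a stop between vowels /e/ and /u/, so it spirantizes to the fricative [x]. /fihimkoitiekuojf/ → fihimkoisiexuojf.
Rule 2 (intervocalic voicing): no segment meets the environment; /fihimkoisiexuojf/ is unchanged.
Rule 3 (intervocalic h-deletion): /h/ occurs between vowels /i/ and /i/, so it deletes. /fihimkoisiexuojf/ → fiimkoisiexuojf.
Rule 4 (post-nasal voicing): /k/ is a voiceless stop immediately after the nasal /m/, so it voices to [g]. /fiimkoisiexuojf/ → fiimgoisiexuojf.
Rule 5 (final cluster simplification): /f/ is the second consonant of a word-final cluster /jf/, so it deletes. /fiimgoisiexuojf/ → fiimgoisiexuoj.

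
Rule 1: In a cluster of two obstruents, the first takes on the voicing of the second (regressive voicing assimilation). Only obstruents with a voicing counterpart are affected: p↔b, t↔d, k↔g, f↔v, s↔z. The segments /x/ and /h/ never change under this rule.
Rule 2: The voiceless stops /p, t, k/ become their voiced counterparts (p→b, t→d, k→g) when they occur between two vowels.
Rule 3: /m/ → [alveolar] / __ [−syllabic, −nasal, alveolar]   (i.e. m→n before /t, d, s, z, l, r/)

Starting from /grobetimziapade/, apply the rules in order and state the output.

Rule 1 (regressive voicing assimilation): no segment meets the environment; /grobetimziapade/ is unchanged.
Rule 2 (intervocalic voicing): /t/ is a voiceless stop between vowels /e/ and /i/, so it voices to [d]. /p/ is a voiceless stop between vowels /a/ and /a/, so it voices to [b]. /grobetimziapade/ → grobedimziabade.
Rule 3 (nasal place assimilation): /m/ precedes the alveolar consonant /z/, so it assimilates in place to [n]. /grobedimziabade/ → grobedinziabade.

grobedinziabade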